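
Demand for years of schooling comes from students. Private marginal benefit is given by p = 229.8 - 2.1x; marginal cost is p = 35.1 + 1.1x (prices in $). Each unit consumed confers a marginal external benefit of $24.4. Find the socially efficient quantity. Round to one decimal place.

x* = 68.5

Social marginal benefit = demand + MEB = 254.2 - 2.1x.
Set SMB = MC: 254.2 - 2.1x = 35.1 + 1.1x → x* = 68.4688.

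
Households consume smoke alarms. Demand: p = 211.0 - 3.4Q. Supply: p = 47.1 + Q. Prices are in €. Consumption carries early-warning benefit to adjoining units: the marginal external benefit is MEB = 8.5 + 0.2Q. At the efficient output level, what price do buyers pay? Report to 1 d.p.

P = €71.4

Social marginal benefit = demand + MEB = 219.5 - 3.2Q.
Set SMB = MC: 219.5 - 3.2Q = 47.1 + Q → Q* = 41.0476.
Consumer price on the demand curve at Q*: 211.0 − 3.4×41.0476 = 71.4382.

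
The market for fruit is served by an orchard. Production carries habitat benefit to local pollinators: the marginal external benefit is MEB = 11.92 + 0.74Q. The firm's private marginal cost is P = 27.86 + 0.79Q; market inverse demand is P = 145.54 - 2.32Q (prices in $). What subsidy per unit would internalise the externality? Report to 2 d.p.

subsidy = $52.39 per unit

Social marginal cost = private MC − MEB = 15.94 + 0.05Q.
Set SMC = demand: 15.94 + 0.05Q = 145.54 - 2.32Q → Q* = 54.6835.
The Pigouvian subsidy equals MEB at Q*: 11.92 + 0.74×54.6835 = 52.3858.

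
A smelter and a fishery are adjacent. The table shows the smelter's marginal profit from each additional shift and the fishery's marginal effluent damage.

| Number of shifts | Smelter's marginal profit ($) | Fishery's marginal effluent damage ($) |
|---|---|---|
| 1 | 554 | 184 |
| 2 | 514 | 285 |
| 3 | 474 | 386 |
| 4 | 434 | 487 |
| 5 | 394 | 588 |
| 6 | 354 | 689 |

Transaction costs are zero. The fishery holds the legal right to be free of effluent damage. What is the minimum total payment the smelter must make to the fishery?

$855

Efficient level: marginal profit ≥ marginal effluent damage through level 3, so k* = 3.
With the fishery holding the right, the smelter must at least compensate total damage at k*: 184 + 285 + 386 = 855.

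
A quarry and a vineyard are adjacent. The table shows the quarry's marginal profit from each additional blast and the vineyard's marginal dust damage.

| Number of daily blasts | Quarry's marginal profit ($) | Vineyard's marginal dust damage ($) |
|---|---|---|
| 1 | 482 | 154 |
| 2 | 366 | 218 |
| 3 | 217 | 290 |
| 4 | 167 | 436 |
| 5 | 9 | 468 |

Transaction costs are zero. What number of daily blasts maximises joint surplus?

Bargaining reaches the level where marginal profit last exceeds marginal dust damage.
That holds through level 2 (366 ≥ 218) but not at 3 (217 < 290).

2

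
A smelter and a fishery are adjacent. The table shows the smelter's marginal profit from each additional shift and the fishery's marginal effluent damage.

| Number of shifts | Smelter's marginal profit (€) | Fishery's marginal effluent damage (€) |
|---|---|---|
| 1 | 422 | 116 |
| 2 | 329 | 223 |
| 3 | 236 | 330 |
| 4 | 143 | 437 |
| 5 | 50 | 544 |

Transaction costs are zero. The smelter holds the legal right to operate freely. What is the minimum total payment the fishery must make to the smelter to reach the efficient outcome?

€429

Left alone the smelter would choose level 5 (marginal profit stays positive).
Efficient level: k* = 2 (marginal profit ≥ marginal effluent damage through 2).
The fishery must at least cover the smelter's forgone profit from cutting 5→2: 236 + 143 + 50 = 429.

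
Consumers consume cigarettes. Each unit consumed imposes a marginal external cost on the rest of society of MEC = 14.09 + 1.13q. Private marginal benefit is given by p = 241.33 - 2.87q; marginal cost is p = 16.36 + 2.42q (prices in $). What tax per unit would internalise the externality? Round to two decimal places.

Social marginal benefit = demand − MEC = 227.24 - 4.00q.
Set SMB = MC: 227.24 - 4.00q = 16.36 + 2.42q → q* = 32.8474.
The Pigouvian tax equals MEC at q*: 14.09 + 1.13×32.8474 = 51.2076.

tax = $51.21 per unit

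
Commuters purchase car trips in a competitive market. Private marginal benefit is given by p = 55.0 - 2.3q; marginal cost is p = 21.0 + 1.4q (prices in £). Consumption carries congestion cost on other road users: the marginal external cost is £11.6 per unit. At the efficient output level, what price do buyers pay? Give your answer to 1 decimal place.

Social marginal benefit = demand − MEC = 43.4 - 2.3q.
Set SMB = MC: 43.4 - 2.3q = 21.0 + 1.4q → q* = 6.0541.
Consumer price on the demand curve at q*: 55.0 − 2.3×6.0541 = 41.0756.

P = £41.1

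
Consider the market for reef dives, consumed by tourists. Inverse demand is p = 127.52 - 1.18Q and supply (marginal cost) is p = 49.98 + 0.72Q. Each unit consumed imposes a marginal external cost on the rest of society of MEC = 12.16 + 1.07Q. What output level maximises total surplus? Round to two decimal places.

Social marginal benefit = demand − MEC = 115.36 - 2.25Q.
Set SMB = MC: 115.36 - 2.25Q = 49.98 + 0.72Q → Q* = 22.0135.

Q* = 22.01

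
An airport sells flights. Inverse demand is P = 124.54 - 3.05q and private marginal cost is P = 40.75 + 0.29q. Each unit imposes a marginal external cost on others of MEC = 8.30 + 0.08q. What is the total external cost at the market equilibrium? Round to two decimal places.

233.39

Market equilibrium (private): 40.75 + 0.29q = 124.54 - 3.05q → q_m = 25.0868.
Total external cost = ∫₀^{q_m} (8.30 + 0.08q) dq = 8.30×25.0868 + ½×0.08×25.0868² = 233.3943.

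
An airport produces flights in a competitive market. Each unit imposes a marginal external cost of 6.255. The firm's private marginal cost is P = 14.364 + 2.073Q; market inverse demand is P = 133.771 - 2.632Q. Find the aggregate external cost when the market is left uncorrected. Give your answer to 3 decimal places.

Market equilibrium (private): 14.364 + 2.073Q = 133.771 - 2.632Q → Q_m = 25.3787.
Total external cost = MEC × Q_m = 6.255 × 25.3787 = 158.7438.

158.744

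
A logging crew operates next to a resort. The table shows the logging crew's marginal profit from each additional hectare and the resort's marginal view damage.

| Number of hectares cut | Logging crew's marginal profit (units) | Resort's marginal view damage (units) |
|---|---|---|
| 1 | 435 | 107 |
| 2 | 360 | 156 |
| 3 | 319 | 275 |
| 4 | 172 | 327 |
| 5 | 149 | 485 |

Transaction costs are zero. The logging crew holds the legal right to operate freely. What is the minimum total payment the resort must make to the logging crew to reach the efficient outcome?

321

Left alone the logging crew would choose level 5 (marginal profit stays positive).
Efficient level: k* = 3 (marginal profit ≥ marginal view damage through 3).
The resort must at least cover the logging crew's forgone profit from cutting 5→3: 172 + 149 = 321.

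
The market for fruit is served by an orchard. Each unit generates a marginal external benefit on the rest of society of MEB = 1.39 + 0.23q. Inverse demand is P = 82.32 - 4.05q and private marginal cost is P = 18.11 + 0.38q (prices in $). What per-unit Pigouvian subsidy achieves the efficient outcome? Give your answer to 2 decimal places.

Social marginal cost = private MC − MEB = 16.72 + 0.15q.
Set SMC = demand: 16.72 + 0.15q = 82.32 - 4.05q → q* = 15.6190.
The Pigouvian subsidy equals MEB at q*: 1.39 + 0.23×15.6190 = 4.9824.

subsidy = $4.98 per unit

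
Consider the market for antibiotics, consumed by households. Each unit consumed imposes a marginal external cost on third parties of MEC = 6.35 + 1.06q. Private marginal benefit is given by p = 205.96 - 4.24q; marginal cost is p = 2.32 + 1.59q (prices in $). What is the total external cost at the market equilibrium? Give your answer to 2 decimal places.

$868.45

Market equilibrium (private): 2.32 + 1.59q = 205.96 - 4.24q → q_m = 34.9297.
Total external cost = ∫₀^{q_m} (6.35 + 1.06q) dq = 6.35×34.9297 + ½×1.06×34.9297² = 868.4481.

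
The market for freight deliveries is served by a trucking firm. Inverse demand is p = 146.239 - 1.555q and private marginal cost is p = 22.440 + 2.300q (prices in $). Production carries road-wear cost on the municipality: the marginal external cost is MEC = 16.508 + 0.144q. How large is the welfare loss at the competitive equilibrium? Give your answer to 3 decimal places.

Market equilibrium (private): 22.440 + 2.300q = 146.239 - 1.555q → q_m = 32.1139.
Social marginal cost = private MC + MEC = 38.948 + 2.444q.
Set SMC = demand: 38.948 + 2.444q = 146.239 - 1.555q → q* = 26.8295.
The loss is the area between SMC and demand from q* to q_m; with linear curves that's a triangle of height MEC(q_m).
DWL = ½ × 5.2844 × 21.1324 = 55.8360.

DWL = $55.836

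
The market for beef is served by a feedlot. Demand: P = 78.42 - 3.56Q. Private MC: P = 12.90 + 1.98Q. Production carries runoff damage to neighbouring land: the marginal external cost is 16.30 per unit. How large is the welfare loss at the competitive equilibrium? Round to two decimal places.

Market equilibrium (private): 12.90 + 1.98Q = 78.42 - 3.56Q → Q_m = 11.8267.
Social marginal cost = private MC + MEC = 29.20 + 1.98Q.
Set SMC = demand: 29.20 + 1.98Q = 78.42 - 3.56Q → Q* = 8.8845.
The loss is the area between SMC and demand from Q* to Q_m; with linear curves that's a triangle of height MEC(Q_m).
DWL = ½ × 2.9422 × 16.3000 = 23.9789.

DWL = 23.98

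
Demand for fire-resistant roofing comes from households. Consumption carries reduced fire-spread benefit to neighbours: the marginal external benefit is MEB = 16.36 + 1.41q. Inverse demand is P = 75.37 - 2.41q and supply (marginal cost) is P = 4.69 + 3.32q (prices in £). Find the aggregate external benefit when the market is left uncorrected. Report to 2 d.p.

£309.07

Market equilibrium (private): 4.69 + 3.32q = 75.37 - 2.41q → q_m = 12.3351.
Total external benefit = ∫₀^{q_m} (16.36 + 1.41q) dq = 16.36×12.3351 + ½×1.41×12.3351² = 309.0713.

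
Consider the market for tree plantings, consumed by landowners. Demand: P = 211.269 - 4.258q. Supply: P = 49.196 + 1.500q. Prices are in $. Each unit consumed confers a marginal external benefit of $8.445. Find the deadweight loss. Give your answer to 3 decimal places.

Market equilibrium (private): 49.196 + 1.500q = 211.269 - 4.258q → q_m = 28.1474.
Social marginal benefit = demand + MEB = 219.714 - 4.258q.
Set SMB = MC: 219.714 - 4.258q = 49.196 + 1.500q → q* = 29.6141.
The welfare-loss triangle has base |q_m − q*| and height MEB(q_m) (the vertical gap between SMB and MC is zero at q* and MEB at q_m).
DWL = ½ × 1.4667 × 8.4450 = 6.1931.

DWL = $6.193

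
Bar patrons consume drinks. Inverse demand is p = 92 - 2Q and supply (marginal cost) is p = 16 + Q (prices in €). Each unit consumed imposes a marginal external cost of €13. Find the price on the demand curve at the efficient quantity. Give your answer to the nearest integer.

P = €50

Social marginal benefit = demand − MEC = 79 - 2Q.
Set SMB = MC: 79 - 2Q = 16 + Q → Q* = 21.0000.
Consumer price on the demand curve at Q*: 92 − 2×21.0000 = 50.0000.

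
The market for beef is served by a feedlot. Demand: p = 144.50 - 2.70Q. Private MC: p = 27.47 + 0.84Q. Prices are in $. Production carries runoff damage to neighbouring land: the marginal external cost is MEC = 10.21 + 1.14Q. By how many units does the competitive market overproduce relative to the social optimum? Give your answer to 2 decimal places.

Market equilibrium (private): 27.47 + 0.84Q = 144.50 - 2.70Q → Q_m = 33.0593.
Social marginal cost = private MC + MEC = 37.68 + 1.98Q.
Set SMC = demand: 37.68 + 1.98Q = 144.50 - 2.70Q → Q* = 22.8248.
Gap = |33.0593 − 22.8248| = 10.2345.

10.23 units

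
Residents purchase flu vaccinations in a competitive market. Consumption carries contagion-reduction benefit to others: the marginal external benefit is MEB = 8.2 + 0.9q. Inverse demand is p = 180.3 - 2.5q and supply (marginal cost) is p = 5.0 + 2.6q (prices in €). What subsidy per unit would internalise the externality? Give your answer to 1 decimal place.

subsidy = €47.5 per unit

Social marginal benefit = demand + MEB = 188.5 - 1.6q.
Set SMB = MC: 188.5 - 1.6q = 5.0 + 2.6q → q* = 43.6905.
The Pigouvian subsidy equals MEB at q*: 8.2 + 0.9×43.6905 = 47.5215.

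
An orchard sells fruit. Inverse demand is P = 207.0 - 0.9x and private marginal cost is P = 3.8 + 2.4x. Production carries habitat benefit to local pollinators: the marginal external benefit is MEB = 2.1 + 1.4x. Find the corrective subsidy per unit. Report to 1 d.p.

subsidy = 153.4 per unit

Social marginal cost = private MC − MEB = 1.7 + x.
Set SMC = demand: 1.7 + x = 207.0 - 0.9x → x* = 108.0526.
The Pigouvian subsidy equals MEB at x*: 2.1 + 1.4×108.0526 = 153.3736.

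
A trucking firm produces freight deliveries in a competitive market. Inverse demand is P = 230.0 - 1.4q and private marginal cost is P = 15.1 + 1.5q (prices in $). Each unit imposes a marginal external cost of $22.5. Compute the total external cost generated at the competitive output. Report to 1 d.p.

Market equilibrium (private): 15.1 + 1.5q = 230.0 - 1.4q → q_m = 74.1034.
Total external cost = MEC × q_m = 22.5 × 74.1034 = 1667.3265.

$1667.3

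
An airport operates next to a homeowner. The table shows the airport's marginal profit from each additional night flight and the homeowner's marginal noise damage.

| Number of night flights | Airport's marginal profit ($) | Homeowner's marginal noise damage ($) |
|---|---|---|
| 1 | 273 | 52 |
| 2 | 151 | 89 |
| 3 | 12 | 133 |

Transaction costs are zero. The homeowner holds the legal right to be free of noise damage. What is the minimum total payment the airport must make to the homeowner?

Efficient level: marginal profit ≥ marginal noise damage through level 2, so k* = 2.
With the homeowner holding the right, the airport must at least compensate total damage at k*: 52 + 89 = 141.

$141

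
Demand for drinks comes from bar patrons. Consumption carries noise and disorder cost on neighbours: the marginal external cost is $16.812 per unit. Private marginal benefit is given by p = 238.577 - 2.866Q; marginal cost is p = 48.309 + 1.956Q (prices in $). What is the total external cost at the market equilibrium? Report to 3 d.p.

$663.373

Market equilibrium (private): 48.309 + 1.956Q = 238.577 - 2.866Q → Q_m = 39.4583.
Total external cost = MEC × Q_m = 16.812 × 39.4583 = 663.3729.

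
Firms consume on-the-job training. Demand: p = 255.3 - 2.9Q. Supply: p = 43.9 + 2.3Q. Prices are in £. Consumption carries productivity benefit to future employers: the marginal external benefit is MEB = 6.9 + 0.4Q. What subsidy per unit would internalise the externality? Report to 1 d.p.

Social marginal benefit = demand + MEB = 262.2 - 2.5Q.
Set SMB = MC: 262.2 - 2.5Q = 43.9 + 2.3Q → Q* = 45.4792.
The Pigouvian subsidy equals MEB at Q*: 6.9 + 0.4×45.4792 = 25.0917.

subsidy = £25.1 per unit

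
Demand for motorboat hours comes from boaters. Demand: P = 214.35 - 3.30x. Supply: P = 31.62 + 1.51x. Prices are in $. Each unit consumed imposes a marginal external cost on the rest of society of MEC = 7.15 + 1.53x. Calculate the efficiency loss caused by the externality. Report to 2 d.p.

Market equilibrium (private): 31.62 + 1.51x = 214.35 - 3.30x → x_m = 37.9896.
Social marginal benefit = demand − MEC = 207.20 - 4.83x.
Set SMB = MC: 207.20 - 4.83x = 31.62 + 1.51x → x* = 27.6940.
Between x* and x_m the wedge MC − SMB runs linearly from 0 to MEC(x_m), so the loss is a triangle.
DWL = ½ × 10.2956 × 65.2741 = 336.0180.

DWL = $336.02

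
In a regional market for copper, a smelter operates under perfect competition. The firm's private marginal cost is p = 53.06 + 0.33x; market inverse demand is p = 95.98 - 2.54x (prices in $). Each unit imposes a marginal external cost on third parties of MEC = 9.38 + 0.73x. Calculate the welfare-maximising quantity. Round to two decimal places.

Social marginal cost = private MC + MEC = 62.44 + 1.06x.
Set SMC = demand: 62.44 + 1.06x = 95.98 - 2.54x → x* = 9.3167.

x* = 9.32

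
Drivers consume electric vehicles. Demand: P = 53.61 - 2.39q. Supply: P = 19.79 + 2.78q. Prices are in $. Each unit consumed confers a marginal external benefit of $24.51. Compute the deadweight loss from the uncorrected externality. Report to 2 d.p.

Market equilibrium (private): 19.79 + 2.78q = 53.61 - 2.39q → q_m = 6.5416.
Social marginal benefit = demand + MEB = 78.12 - 2.39q.
Set SMB = MC: 78.12 - 2.39q = 19.79 + 2.78q → q* = 11.2824.
Height of the DWL triangle at q_m is SMB(q_m) − MC(q_m) = MEB(q_m) = 24.5100.
DWL = ½ × 4.7408 × 24.5100 = 58.0985.

DWL = $58.10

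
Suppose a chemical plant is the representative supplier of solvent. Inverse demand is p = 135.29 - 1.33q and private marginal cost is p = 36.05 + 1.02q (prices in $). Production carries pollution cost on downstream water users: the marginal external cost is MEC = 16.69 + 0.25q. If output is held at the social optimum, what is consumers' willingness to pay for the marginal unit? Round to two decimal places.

P = $93.06

Social marginal cost = private MC + MEC = 52.74 + 1.27q.
Set SMC = demand: 52.74 + 1.27q = 135.29 - 1.33q → q* = 31.7500.
Consumer price on the demand curve at q*: 135.29 − 1.33×31.7500 = 93.0625.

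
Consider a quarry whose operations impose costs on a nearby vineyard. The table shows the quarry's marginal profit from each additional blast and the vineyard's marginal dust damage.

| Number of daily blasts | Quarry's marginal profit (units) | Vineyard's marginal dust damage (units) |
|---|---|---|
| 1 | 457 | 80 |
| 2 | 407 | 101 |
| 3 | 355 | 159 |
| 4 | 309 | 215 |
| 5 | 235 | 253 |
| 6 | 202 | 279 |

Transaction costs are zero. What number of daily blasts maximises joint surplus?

4

Bargaining reaches the level where marginal profit last exceeds marginal dust damage.
That holds through level 4 (309 ≥ 215) but not at 5 (235 < 253).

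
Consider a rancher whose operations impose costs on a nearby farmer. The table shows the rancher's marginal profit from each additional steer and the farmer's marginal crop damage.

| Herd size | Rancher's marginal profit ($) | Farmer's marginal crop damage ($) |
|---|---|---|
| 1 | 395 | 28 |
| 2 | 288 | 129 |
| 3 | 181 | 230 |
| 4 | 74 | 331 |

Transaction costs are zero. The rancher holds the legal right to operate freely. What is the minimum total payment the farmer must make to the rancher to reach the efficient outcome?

$255

Left alone the rancher would choose level 4 (marginal profit stays positive).
Efficient level: k* = 2 (marginal profit ≥ marginal crop damage through 2).
The farmer must at least cover the rancher's forgone profit from cutting 4→2: 181 + 74 = 255.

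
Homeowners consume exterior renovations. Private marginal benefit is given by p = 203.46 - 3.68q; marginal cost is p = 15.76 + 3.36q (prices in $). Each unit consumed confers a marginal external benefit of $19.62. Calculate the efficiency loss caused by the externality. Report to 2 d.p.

DWL = $27.34

Market equilibrium (private): 15.76 + 3.36q = 203.46 - 3.68q → q_m = 26.6619.
Social marginal benefit = demand + MEB = 223.08 - 3.68q.
Set SMB = MC: 223.08 - 3.68q = 15.76 + 3.36q → q* = 29.4489.
The loss is the area between SMB and MC from q* to q_m; with linear curves that's a triangle of height MEB(q_m).
DWL = ½ × 2.7870 × 19.6200 = 27.3405.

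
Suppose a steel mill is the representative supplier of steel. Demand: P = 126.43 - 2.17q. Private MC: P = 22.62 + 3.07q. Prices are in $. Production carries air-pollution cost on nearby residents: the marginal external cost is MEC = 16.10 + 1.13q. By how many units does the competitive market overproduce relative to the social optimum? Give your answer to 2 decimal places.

Market equilibrium (private): 22.62 + 3.07q = 126.43 - 2.17q → q_m = 19.8111.
Social marginal cost = private MC + MEC = 38.72 + 4.20q.
Set SMC = demand: 38.72 + 4.20q = 126.43 - 2.17q → q* = 13.7692.
Gap = |19.8111 − 13.7692| = 6.0419.

6.04 units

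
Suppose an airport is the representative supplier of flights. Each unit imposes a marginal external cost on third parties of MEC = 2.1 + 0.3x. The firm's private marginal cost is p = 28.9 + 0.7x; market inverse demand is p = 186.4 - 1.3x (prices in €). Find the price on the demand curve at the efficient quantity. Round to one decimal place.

Social marginal cost = private MC + MEC = 31.0 + x.
Set SMC = demand: 31.0 + x = 186.4 - 1.3x → x* = 67.5652.
Consumer price on the demand curve at x*: 186.4 − 1.3×67.5652 = 98.5652.

P = €98.6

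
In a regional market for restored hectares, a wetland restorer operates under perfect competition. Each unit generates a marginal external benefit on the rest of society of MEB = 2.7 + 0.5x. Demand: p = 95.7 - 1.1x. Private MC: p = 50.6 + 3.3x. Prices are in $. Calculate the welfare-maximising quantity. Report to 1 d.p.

x* = 12.3

Social marginal cost = private MC − MEB = 47.9 + 2.8x.
Set SMC = demand: 47.9 + 2.8x = 95.7 - 1.1x → x* = 12.2564.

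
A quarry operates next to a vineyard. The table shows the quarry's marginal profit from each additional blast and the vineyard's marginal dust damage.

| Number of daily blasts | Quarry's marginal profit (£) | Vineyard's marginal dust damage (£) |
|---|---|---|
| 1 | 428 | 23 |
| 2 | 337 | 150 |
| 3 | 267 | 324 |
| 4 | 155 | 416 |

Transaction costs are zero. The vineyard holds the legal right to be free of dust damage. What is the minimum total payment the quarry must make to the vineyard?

Efficient level: marginal profit ≥ marginal dust damage through level 2, so k* = 2.
With the vineyard holding the right, the quarry must at least compensate total damage at k*: 23 + 150 = 173.

£173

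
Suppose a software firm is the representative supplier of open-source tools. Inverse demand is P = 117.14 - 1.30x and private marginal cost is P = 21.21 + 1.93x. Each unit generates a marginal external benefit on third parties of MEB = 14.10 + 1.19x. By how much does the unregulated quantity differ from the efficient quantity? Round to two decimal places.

Market equilibrium (private): 21.21 + 1.93x = 117.14 - 1.30x → x_m = 29.6997.
Social marginal cost = private MC − MEB = 7.11 + 0.74x.
Set SMC = demand: 7.11 + 0.74x = 117.14 - 1.30x → x* = 53.9363.
Gap = |29.6997 − 53.9363| = 24.2366.

24.24 units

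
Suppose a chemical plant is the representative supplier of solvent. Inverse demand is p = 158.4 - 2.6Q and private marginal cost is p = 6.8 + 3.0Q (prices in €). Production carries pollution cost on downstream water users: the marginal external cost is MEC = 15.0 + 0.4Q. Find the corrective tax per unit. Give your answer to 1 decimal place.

tax = €24.1 per unit

Social marginal cost = private MC + MEC = 21.8 + 3.4Q.
Set SMC = demand: 21.8 + 3.4Q = 158.4 - 2.6Q → Q* = 22.7667.
The Pigouvian tax equals MEC at Q*: 15.0 + 0.4×22.7667 = 24.1067.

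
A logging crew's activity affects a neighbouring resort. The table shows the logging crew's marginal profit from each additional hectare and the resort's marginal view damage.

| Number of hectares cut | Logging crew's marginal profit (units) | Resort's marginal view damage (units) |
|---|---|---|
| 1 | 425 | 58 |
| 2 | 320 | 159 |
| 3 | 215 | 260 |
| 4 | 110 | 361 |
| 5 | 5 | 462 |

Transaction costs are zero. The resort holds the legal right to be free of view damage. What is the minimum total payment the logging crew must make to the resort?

217

Efficient level: marginal profit ≥ marginal view damage through level 2, so k* = 2.
With the resort holding the right, the logging crew must at least compensate total damage at k*: 58 + 159 = 217.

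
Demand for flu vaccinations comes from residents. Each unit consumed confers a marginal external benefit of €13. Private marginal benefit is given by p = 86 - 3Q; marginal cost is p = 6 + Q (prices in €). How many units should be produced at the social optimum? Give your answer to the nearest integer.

Social marginal benefit = demand + MEB = 99 - 3Q.
Set SMB = MC: 99 - 3Q = 6 + Q → Q* = 23.2500.

Q* = 23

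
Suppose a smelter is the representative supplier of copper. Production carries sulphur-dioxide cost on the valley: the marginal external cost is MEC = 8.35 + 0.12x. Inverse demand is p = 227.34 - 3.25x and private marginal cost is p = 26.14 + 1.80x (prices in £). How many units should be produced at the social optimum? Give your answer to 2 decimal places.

x* = 37.30

Social marginal cost = private MC + MEC = 34.49 + 1.92x.
Set SMC = demand: 34.49 + 1.92x = 227.34 - 3.25x → x* = 37.3017.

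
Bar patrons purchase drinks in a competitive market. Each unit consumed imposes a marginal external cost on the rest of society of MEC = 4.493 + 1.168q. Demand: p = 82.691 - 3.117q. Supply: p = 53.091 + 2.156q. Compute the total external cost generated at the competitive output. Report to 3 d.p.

Market equilibrium (private): 53.091 + 2.156q = 82.691 - 3.117q → q_m = 5.6135.
Total external cost = ∫₀^{q_m} (4.493 + 1.168q) dq = 4.493×5.6135 + ½×1.168×5.6135² = 43.6241.

43.624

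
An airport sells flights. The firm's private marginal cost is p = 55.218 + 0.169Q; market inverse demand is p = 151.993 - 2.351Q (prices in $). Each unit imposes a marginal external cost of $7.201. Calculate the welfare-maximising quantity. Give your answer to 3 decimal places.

Social marginal cost = private MC + MEC = 62.419 + 0.169Q.
Set SMC = demand: 62.419 + 0.169Q = 151.993 - 2.351Q → Q* = 35.5452.

Q* = 35.545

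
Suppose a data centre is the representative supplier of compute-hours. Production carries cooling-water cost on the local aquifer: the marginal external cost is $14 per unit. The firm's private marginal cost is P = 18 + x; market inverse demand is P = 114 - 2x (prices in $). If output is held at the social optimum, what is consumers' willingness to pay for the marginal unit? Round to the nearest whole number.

Social marginal cost = private MC + MEC = 32 + x.
Set SMC = demand: 32 + x = 114 - 2x → x* = 27.3333.
Consumer price on the demand curve at x*: 114 − 2×27.3333 = 59.3334.

P = $59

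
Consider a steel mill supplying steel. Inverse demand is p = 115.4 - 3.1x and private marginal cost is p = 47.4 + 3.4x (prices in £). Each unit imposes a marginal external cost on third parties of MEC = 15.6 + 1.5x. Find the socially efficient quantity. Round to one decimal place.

Social marginal cost = private MC + MEC = 63.0 + 4.9x.
Set SMC = demand: 63.0 + 4.9x = 115.4 - 3.1x → x* = 6.5500.

x* = 6.6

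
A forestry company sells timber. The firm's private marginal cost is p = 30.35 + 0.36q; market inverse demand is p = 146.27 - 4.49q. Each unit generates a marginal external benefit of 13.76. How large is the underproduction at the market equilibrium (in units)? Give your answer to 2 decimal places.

2.84 units

Market equilibrium (private): 30.35 + 0.36q = 146.27 - 4.49q → q_m = 23.9010.
Social marginal cost = private MC − MEB = 16.59 + 0.36q.
Set SMC = demand: 16.59 + 0.36q = 146.27 - 4.49q → q* = 26.7381.
Gap = |23.9010 − 26.7381| = 2.8371.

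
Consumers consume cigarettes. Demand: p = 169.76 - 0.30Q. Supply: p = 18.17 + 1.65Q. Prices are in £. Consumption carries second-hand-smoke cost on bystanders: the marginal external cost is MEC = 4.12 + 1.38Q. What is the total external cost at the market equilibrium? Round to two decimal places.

Market equilibrium (private): 18.17 + 1.65Q = 169.76 - 0.30Q → Q_m = 77.7385.
Total external cost = ∫₀^{Q_m} (4.12 + 1.38Q) dQ = 4.12×77.7385 + ½×1.38×77.7385² = 4490.1419.

£4490.14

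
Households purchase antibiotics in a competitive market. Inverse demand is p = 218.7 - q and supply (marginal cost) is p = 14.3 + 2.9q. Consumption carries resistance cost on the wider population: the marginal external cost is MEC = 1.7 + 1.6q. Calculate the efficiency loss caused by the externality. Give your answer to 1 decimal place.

DWL = 665.4

Market equilibrium (private): 14.3 + 2.9q = 218.7 - q → q_m = 52.4103.
Social marginal benefit = demand − MEC = 217.0 - 2.6q.
Set SMB = MC: 217.0 - 2.6q = 14.3 + 2.9q → q* = 36.8545.
Between q* and q_m the wedge MC − SMB runs linearly from 0 to MEC(q_m), so the loss is a triangle.
DWL = ½ × 15.5558 × 85.5564 = 665.4491.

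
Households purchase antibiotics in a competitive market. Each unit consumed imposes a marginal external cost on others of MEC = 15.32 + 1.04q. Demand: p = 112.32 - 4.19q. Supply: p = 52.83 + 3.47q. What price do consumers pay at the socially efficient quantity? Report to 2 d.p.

Social marginal benefit = demand − MEC = 97.00 - 5.23q.
Set SMB = MC: 97.00 - 5.23q = 52.83 + 3.47q → q* = 5.0770.
Consumer price on the demand curve at q*: 112.32 − 4.19×5.0770 = 91.0474.

P = 91.05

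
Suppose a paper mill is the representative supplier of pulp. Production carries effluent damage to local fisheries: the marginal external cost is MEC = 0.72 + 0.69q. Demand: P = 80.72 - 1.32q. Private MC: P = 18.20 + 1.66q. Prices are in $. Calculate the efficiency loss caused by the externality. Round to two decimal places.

Market equilibrium (private): 18.20 + 1.66q = 80.72 - 1.32q → q_m = 20.9799.
Social marginal cost = private MC + MEC = 18.92 + 2.35q.
Set SMC = demand: 18.92 + 2.35q = 80.72 - 1.32q → q* = 16.8392.
The loss is the area between SMC and demand from q* to q_m; with linear curves that's a triangle of height MEC(q_m).
DWL = ½ × 4.1407 × 15.1961 = 31.4612.

DWL = $31.46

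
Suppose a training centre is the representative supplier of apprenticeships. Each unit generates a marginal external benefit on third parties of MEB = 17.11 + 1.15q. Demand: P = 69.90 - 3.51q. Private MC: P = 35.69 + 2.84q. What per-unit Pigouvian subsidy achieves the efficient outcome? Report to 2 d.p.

Social marginal cost = private MC − MEB = 18.58 + 1.69q.
Set SMC = demand: 18.58 + 1.69q = 69.90 - 3.51q → q* = 9.8692.
The Pigouvian subsidy equals MEB at q*: 17.11 + 1.15×9.8692 = 28.4596.

subsidy = 28.46 per unit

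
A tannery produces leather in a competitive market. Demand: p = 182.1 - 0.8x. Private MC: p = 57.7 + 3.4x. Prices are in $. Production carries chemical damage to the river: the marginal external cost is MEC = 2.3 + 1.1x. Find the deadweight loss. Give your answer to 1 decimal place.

DWL = $114.8

Market equilibrium (private): 57.7 + 3.4x = 182.1 - 0.8x → x_m = 29.6190.
Social marginal cost = private MC + MEC = 60.0 + 4.5x.
Set SMC = demand: 60.0 + 4.5x = 182.1 - 0.8x → x* = 23.0377.
Between x* and x_m the wedge SMC − demand runs linearly from 0 to MEC(x_m), so the loss is a triangle.
DWL = ½ × 6.5813 × 34.8810 = 114.7812.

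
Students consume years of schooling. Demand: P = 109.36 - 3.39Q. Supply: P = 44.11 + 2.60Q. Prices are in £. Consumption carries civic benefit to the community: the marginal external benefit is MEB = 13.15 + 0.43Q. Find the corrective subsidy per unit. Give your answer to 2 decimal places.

subsidy = £19.21 per unit

Social marginal benefit = demand + MEB = 122.51 - 2.96Q.
Set SMB = MC: 122.51 - 2.96Q = 44.11 + 2.60Q → Q* = 14.1007.
The Pigouvian subsidy equals MEB at Q*: 13.15 + 0.43×14.1007 = 19.2133.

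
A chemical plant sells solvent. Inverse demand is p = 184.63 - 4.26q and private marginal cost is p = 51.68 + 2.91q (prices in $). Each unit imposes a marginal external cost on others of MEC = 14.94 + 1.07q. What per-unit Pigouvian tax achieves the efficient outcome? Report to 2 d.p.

Social marginal cost = private MC + MEC = 66.62 + 3.98q.
Set SMC = demand: 66.62 + 3.98q = 184.63 - 4.26q → q* = 14.3216.
The Pigouvian tax equals MEC at q*: 14.94 + 1.07×14.3216 = 30.2641.

tax = $30.26 per unit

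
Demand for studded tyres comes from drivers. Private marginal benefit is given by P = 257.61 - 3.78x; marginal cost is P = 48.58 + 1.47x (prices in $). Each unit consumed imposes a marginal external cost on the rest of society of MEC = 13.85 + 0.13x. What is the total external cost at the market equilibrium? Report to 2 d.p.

$654.48

Market equilibrium (private): 48.58 + 1.47x = 257.61 - 3.78x → x_m = 39.8152.
Total external cost = ∫₀^{x_m} (13.85 + 0.13x) dx = 13.85×39.8152 + ½×0.13×39.8152² = 654.4818.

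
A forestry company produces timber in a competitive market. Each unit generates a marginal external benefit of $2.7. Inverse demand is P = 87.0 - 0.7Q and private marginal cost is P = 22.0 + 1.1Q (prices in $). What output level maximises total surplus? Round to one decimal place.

Social marginal cost = private MC − MEB = 19.3 + 1.1Q.
Set SMC = demand: 19.3 + 1.1Q = 87.0 - 0.7Q → Q* = 37.6111.

Q* = 37.6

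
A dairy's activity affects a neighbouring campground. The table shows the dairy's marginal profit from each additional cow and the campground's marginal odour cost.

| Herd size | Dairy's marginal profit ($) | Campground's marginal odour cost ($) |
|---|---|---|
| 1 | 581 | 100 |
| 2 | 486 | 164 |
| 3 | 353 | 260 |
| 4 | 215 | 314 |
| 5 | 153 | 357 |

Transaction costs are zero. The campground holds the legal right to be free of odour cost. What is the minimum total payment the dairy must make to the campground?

Efficient level: marginal profit ≥ marginal odour cost through level 3, so k* = 3.
With the campground holding the right, the dairy must at least compensate total damage at k*: 100 + 164 + 260 = 524.

$524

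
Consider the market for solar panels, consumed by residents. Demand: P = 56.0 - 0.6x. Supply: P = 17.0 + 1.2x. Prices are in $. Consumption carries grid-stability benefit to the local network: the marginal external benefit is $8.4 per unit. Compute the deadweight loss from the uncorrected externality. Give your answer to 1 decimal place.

DWL = $19.6

Market equilibrium (private): 17.0 + 1.2x = 56.0 - 0.6x → x_m = 21.6667.
Social marginal benefit = demand + MEB = 64.4 - 0.6x.
Set SMB = MC: 64.4 - 0.6x = 17.0 + 1.2x → x* = 26.3333.
Between x* and x_m the wedge SMB − MC runs linearly from 0 to MEB(x_m), so the loss is a triangle.
DWL = ½ × 4.6666 × 8.4000 = 19.5997.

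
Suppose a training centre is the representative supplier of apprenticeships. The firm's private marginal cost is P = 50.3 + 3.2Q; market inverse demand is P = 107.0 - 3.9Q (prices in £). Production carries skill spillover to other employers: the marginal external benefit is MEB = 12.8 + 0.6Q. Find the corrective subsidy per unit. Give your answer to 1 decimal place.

Social marginal cost = private MC − MEB = 37.5 + 2.6Q.
Set SMC = demand: 37.5 + 2.6Q = 107.0 - 3.9Q → Q* = 10.6923.
The Pigouvian subsidy equals MEB at Q*: 12.8 + 0.6×10.6923 = 19.2154.

subsidy = £19.2 per unit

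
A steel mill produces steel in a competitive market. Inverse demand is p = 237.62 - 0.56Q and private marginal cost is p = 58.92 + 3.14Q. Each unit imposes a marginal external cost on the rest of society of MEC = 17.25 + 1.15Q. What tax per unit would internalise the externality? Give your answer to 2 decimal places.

Social marginal cost = private MC + MEC = 76.17 + 4.29Q.
Set SMC = demand: 76.17 + 4.29Q = 237.62 - 0.56Q → Q* = 33.2887.
The Pigouvian tax equals MEC at Q*: 17.25 + 1.15×33.2887 = 55.5320.

tax = 55.53 per unit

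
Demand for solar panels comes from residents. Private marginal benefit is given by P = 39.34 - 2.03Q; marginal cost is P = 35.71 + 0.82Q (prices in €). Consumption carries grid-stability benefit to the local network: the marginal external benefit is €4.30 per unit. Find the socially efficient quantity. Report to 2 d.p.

Q* = 2.78

Social marginal benefit = demand + MEB = 43.64 - 2.03Q.
Set SMB = MC: 43.64 - 2.03Q = 35.71 + 0.82Q → Q* = 2.7825.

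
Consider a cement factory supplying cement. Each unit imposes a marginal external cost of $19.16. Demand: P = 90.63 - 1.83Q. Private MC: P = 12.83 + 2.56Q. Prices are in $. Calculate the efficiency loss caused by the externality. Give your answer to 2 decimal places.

Market equilibrium (private): 12.83 + 2.56Q = 90.63 - 1.83Q → Q_m = 17.7221.
Social marginal cost = private MC + MEC = 31.99 + 2.56Q.
Set SMC = demand: 31.99 + 2.56Q = 90.63 - 1.83Q → Q* = 13.3576.
Height of the DWL triangle at Q_m is SMC(Q_m) − demand(Q_m) = MEC(Q_m) = 19.1600.
DWL = ½ × 4.3645 × 19.1600 = 41.8119.

DWL = $41.81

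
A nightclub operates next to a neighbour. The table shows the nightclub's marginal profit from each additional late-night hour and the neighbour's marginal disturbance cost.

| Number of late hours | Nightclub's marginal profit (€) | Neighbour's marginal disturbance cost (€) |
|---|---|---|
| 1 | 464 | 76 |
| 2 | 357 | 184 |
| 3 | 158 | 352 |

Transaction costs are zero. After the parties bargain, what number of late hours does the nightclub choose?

2

Bargaining reaches the level where marginal profit last exceeds marginal disturbance cost.
That holds through level 2 (357 ≥ 184) but not at 3 (158 < 352).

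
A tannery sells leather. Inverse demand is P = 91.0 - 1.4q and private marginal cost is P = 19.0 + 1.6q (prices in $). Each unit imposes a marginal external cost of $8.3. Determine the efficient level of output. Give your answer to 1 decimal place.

Social marginal cost = private MC + MEC = 27.3 + 1.6q.
Set SMC = demand: 27.3 + 1.6q = 91.0 - 1.4q → q* = 21.2333.

q* = 21.2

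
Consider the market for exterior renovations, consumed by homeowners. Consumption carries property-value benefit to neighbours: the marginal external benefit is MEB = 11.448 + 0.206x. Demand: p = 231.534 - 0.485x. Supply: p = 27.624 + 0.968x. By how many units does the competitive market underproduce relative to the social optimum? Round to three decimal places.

Market equilibrium (private): 27.624 + 0.968x = 231.534 - 0.485x → x_m = 140.3372.
Social marginal benefit = demand + MEB = 242.982 - 0.279x.
Set SMB = MC: 242.982 - 0.279x = 27.624 + 0.968x → x* = 172.7009.
Gap = |140.3372 − 172.7009| = 32.3637.

32.364 units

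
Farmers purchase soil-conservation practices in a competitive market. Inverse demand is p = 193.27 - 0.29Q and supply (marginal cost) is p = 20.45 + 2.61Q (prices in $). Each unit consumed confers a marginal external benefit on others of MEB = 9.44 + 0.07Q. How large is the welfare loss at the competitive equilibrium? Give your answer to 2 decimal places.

Market equilibrium (private): 20.45 + 2.61Q = 193.27 - 0.29Q → Q_m = 59.5931.
Social marginal benefit = demand + MEB = 202.71 - 0.22Q.
Set SMB = MC: 202.71 - 0.22Q = 20.45 + 2.61Q → Q* = 64.4028.
The welfare-loss triangle has base |Q_m − Q*| and height MEB(Q_m) (the vertical gap between SMB and MC is zero at Q* and MEB at Q_m).
DWL = ½ × 4.8097 × 13.6115 = 32.7336.

DWL = $32.73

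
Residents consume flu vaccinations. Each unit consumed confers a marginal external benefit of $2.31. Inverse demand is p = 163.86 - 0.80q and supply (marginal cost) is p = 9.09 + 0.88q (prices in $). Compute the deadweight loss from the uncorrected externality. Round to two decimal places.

DWL = $1.59

Market equilibrium (private): 9.09 + 0.88q = 163.86 - 0.80q → q_m = 92.1250.
Social marginal benefit = demand + MEB = 166.17 - 0.80q.
Set SMB = MC: 166.17 - 0.80q = 9.09 + 0.88q → q* = 93.5000.
Height of the DWL triangle at q_m is SMB(q_m) − MC(q_m) = MEB(q_m) = 2.3100.
DWL = ½ × 1.3750 × 2.3100 = 1.5881.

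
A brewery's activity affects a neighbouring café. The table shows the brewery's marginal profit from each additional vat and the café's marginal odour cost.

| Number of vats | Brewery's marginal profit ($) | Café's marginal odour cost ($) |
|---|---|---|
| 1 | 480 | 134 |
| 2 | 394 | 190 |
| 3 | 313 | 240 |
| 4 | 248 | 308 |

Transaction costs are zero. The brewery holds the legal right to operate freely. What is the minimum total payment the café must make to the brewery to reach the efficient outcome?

Left alone the brewery would choose level 4 (marginal profit stays positive).
Efficient level: k* = 3 (marginal profit ≥ marginal odour cost through 3).
The café must at least cover the brewery's forgone profit from cutting 4→3: 248 = 248.

$248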